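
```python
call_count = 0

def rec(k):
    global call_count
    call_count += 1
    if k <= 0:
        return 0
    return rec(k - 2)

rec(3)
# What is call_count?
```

Linear recursion stepping by 2: 3 calls from k=3 down to ≤0.

Answer: 3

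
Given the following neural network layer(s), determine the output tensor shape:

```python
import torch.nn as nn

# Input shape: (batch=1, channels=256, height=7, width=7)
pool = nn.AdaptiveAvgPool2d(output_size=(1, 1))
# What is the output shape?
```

Input: (1, 256, 7, 7) -> Output: (1, 256, 1, 1)

Answer: (1, 256, 1, 1)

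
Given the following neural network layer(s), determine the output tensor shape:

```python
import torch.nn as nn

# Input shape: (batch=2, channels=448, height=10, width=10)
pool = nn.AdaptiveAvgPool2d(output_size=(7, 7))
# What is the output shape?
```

Input: (2, 448, 10, 10) -> Output: (2, 448, 7, 7)

Answer: (2, 448, 7, 7)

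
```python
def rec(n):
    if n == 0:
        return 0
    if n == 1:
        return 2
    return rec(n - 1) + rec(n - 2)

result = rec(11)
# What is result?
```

Build up from base cases: rec(0)=0, rec(1)=2, rec(2)=2, rec(3)=4, rec(4)=6, rec(5)=10, rec(6)=16, ..., rec(11)=178

Answer: 178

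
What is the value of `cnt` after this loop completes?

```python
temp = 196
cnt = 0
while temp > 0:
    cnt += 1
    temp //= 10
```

Count digits by repeated division by 10
`cnt` takes the values: 0 → 1 → 2 → 3

Answer: 3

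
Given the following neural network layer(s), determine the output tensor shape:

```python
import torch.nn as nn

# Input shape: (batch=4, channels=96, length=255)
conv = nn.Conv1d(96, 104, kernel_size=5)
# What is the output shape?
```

Input: (4, 96, 255) -> Output: (4, 104, 251)

Answer: (4, 104, 251)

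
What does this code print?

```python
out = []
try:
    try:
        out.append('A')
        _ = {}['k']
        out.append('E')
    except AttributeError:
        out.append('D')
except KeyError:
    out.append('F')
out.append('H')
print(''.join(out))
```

Execution trace: 'A' (try body) → 'F' (outer except KeyError) → 'H' (after the try/except). Output: AFH

Answer: AFH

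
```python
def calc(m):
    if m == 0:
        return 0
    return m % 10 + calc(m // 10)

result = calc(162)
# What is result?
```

Sum of digits of 162: 2 + 6 + 1 = 9

Answer: 9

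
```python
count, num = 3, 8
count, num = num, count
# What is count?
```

Trace:
`count, num = 3, 8` → count = 3; num = 8
`count, num = num, count` → count = 8; num = 3
So count = 8

Answer: 8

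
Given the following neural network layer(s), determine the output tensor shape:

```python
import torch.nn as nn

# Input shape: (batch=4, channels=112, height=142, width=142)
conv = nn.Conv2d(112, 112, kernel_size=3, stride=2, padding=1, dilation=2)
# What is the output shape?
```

Input: (4, 112, 142, 142) -> Output: (4, 112, 70, 70)

Answer: (4, 112, 70, 70)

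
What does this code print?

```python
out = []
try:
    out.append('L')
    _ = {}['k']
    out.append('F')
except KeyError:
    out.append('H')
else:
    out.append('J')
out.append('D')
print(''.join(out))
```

Execution trace: 'L' (try body) → 'H' (except KeyError) → 'D' (after the try/except). Output: LHD

Answer: LHD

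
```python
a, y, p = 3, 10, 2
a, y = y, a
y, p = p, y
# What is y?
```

Trace:
`a, y, p = 3, 10, 2` → a = 3; y = 10; p = 2
`a, y = y, a` → a = 10; y = 3
`y, p = p, y` → y = 2; p = 3
So y = 2

Answer: 2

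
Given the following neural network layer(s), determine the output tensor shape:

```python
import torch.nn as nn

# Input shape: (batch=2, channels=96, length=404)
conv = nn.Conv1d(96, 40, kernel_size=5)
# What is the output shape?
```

Input: (2, 96, 404) -> Output: (2, 40, 400)

Answer: (2, 40, 400)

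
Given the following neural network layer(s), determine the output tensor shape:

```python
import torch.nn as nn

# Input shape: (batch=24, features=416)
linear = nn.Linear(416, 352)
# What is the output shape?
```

Input: (24, 416) -> Output: (24, 352)

Answer: (24, 352)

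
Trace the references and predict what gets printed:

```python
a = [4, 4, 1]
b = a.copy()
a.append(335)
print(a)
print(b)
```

Key concept: list.copy() creates independent copy.
Step by step:
`a = [4, 4, 1]` → a = [4, 4, 1]
`b = a.copy()` → b = [4, 4, 1]
`a.append(335)` → a = [4, 4, 1, 335]
`print(a)` → prints [4, 4, 1, 335]
`print(b)` → prints [4, 4, 1]

Answer:
[4, 4, 1, 335]
[4, 4, 1]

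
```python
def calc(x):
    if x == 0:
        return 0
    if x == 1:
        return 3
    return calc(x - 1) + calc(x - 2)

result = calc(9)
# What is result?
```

Build up from base cases: calc(0)=0, calc(1)=3, calc(2)=3, calc(3)=6, calc(4)=9, calc(5)=15, calc(6)=24, ..., calc(9)=102

Answer: 102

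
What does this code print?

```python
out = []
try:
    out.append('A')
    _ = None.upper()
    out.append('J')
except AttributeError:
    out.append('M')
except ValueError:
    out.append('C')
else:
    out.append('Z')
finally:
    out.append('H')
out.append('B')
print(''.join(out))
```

Execution trace: 'A' (try body) → 'M' (except AttributeError) → 'H' (finally) → 'B' (after the try/except). Output: AMHB

Answer: AMHB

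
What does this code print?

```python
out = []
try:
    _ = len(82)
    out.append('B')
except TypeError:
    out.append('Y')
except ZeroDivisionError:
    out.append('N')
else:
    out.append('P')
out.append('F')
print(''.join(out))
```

Execution trace: 'Y' (except TypeError) → 'F' (after the try/except). Output: YF

Answer: YF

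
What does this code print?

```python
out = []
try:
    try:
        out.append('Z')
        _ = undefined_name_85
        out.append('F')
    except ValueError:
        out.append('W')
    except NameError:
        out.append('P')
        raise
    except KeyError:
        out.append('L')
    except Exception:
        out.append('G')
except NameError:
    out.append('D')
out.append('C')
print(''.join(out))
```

Execution trace: 'Z' (inner try body) → 'P' (inner except NameError) → 'D' (outer except NameError) → 'C' (after the try/except). Output: ZPDC

Answer: ZPDC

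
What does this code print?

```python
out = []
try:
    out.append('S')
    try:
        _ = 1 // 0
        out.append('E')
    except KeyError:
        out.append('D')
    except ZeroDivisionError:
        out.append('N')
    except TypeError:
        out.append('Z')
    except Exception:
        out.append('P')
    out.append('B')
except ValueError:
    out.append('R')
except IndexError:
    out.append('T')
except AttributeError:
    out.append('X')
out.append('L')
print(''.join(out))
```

Execution trace: 'S' (try body) → 'N' (inner except ZeroDivisionError) → 'B' (try body, no exception) → 'L' (after the try/except). Output: SNBL

Answer: SNBL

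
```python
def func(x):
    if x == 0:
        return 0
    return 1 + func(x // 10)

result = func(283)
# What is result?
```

Count of digits of 283: 3

Answer: 3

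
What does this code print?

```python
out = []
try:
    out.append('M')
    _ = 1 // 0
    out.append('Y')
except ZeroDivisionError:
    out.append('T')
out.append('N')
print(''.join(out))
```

Execution trace: 'M' (try body) → 'T' (except ZeroDivisionError) → 'N' (after the try/except). Output: MTN

Answer: MTN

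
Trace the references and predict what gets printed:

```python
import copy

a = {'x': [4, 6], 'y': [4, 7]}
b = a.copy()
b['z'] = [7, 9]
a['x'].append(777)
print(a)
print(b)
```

Key concept: shallow copy of dict with mutable values.
Step by step:
`a = {'x': [4, 6], 'y': [4, 7]}` → a = {'x': [4, 6], 'y': [4, 7]}
`b = a.copy()` → b = {'x': [4, 6], 'y': [4, 7]}
`b['z'] = [7, 9]` → b = {'x': [4, 6], 'y': [4, 7], 'z': [7, 9]}
`a['x'].append(777)` → a = {'x': [4, 6, 777], 'y': [4, 7]}; b = {'x': [4, 6, 777], 'y': [4, 7], 'z': [7, 9]}
`print(a)` → prints {'x': [4, 6, 777], 'y': [4, 7]}
`print(b)` → prints {'x': [4, 6, 777], 'y': [4, 7], 'z': [7, 9]}

Answer:
{'x': [4, 6, 777], 'y': [4, 7]}
{'x': [4, 6, 777], 'y': [4, 7], 'z': [7, 9]}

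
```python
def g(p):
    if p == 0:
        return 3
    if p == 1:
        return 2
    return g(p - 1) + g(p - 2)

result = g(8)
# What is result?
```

Build up from base cases: g(0)=3, g(1)=2, g(2)=5, g(3)=7, g(4)=12, g(5)=19, g(6)=31, ..., g(8)=81

Answer: 81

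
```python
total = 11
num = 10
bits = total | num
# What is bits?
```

Trace:
`total = 11` → total = 11
`num = 10` → num = 10
`bits = total | num` → bits = 11
So bits = 11

Answer: 11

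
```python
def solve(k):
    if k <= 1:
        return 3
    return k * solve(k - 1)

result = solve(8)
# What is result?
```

solve(8) = 8 * 7 * 6 * 5 * 4 * 3 * 2 * 3 = 120960

Answer: 120960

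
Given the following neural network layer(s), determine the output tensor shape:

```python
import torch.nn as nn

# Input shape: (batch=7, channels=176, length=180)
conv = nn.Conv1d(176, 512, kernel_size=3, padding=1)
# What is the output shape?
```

Input: (7, 176, 180) -> Output: (7, 512, 180)

Answer: (7, 512, 180)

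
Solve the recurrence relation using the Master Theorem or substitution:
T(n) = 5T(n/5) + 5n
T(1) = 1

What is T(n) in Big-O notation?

By Master Theorem: a=5, b=5, f(n)=5n. Since log_5(5) = 1 and f(n) = Θ(n^1), Case 2 applies. T(n) = O(n log n).

Answer: O(n log n)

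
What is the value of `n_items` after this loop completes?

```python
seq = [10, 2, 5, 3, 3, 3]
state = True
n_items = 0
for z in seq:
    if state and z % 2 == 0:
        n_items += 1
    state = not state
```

Count even values at even positions
`n_items` takes the values: 0 → 1

Answer: 1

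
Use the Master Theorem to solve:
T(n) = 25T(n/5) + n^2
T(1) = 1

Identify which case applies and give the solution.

a=25, b=5, f(n)=n^2. log_5(25) = 2. Since c=2 = 2, Case 2 applies: T(n) = Θ(n^log_b(a) · log n) = O(n^2 log n).

Answer: O(n^2 log n) - Case 2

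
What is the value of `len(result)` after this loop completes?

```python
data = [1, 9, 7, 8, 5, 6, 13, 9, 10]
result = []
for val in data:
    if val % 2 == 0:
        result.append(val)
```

Count even numbers in [1, 9, 7, 8, 5, 6, 13, 9, 10]
`result` takes the values: [] → [8] → [8, 6] → [8, 6, 10]
So `len(result)` = 3

Answer: 3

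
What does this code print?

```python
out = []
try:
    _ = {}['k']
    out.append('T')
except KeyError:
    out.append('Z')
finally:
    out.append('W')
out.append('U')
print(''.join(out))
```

Execution trace: 'Z' (except KeyError) → 'W' (finally) → 'U' (after the try/except). Output: ZWU

Answer: ZWU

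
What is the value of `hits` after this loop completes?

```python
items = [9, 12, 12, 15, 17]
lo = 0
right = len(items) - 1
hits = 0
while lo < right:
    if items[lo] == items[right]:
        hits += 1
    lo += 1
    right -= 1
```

Count matching pairs from ends
`hits` takes the values: 0

Answer: 0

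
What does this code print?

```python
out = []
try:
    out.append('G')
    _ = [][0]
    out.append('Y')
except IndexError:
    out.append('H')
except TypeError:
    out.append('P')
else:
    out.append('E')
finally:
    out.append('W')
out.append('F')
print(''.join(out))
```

Execution trace: 'G' (try body) → 'H' (except IndexError) → 'W' (finally) → 'F' (after the try/except). Output: GHWF

Answer: GHWF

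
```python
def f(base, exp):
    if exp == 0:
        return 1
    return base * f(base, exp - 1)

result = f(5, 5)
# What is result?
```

f(5, 5) = 5 * 5 * 5 * 5 * 5 = 3125

Answer: 3125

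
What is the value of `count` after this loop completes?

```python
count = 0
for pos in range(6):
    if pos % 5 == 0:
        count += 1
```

Count numbers divisible by 5 in range(6)
`count` takes the values: 0 → 1 → 2

Answer: 2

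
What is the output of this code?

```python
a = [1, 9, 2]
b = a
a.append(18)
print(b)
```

Key concept: basic list aliasing.
Step by step:
`a = [1, 9, 2]` → a = [1, 9, 2]
`b = a` → b = [1, 9, 2] (same object as a)
`a.append(18)` → a = [1, 9, 2, 18] (same object as b); b = [1, 9, 2, 18] (same object as a)
`print(b)` → prints [1, 9, 2, 18]

Answer: [1, 9, 2, 18]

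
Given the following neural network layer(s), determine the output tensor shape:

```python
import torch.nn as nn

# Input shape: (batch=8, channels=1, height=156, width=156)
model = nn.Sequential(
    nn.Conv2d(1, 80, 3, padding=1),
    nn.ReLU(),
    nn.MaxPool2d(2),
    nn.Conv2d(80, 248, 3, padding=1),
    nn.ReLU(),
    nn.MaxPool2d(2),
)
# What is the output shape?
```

Input: (8, 1, 156, 156) -> after first Conv2d: (8, 80, 156, 156) -> after first MaxPool2d: (8, 80, 78, 78) -> after second Conv2d: (8, 248, 78, 78) -> Output: (8, 248, 39, 39)

Answer: (8, 248, 39, 39)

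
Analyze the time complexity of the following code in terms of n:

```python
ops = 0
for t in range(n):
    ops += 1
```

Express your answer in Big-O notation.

Each loop level contributes: n. Multiplying the contributions gives O(n).

Answer: O(n)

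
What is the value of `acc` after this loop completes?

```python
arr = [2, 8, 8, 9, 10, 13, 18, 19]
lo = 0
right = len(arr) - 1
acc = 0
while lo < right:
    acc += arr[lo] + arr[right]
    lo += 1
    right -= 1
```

Sum of pairs from ends
`acc` takes the values: 0 → 21 → 47 → 68 → 87

Answer: 87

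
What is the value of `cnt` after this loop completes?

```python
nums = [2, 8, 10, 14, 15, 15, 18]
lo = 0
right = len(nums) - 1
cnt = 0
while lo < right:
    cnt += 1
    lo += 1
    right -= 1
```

Iterations until pointers meet (list length 7)
`cnt` takes the values: 0 → 1 → 2 → 3

Answer: 3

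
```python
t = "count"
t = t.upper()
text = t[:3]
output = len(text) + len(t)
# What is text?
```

Trace:
`t = "count"` → t = 'count'
`t = t.upper()` → t = 'COUNT'
`text = t[:3]` → text = 'COU'
`output = len(text) + len(t)` → output = 8
So text = 'COU'

Answer: 'COU'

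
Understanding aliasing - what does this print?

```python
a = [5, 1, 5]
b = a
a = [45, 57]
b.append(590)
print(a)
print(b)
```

Key concept: rebinding vs mutation: a is rebound to a new list, b still points at the original.
Step by step:
`a = [5, 1, 5]` → a = [5, 1, 5]
`b = a` → b = [5, 1, 5] (same object as a)
`a = [45, 57]` → a = [45, 57]
`b.append(590)` → b = [5, 1, 5, 590]
`print(a)` → prints [45, 57]
`print(b)` → prints [5, 1, 5, 590]

Answer:
[45, 57]
[5, 1, 5, 590]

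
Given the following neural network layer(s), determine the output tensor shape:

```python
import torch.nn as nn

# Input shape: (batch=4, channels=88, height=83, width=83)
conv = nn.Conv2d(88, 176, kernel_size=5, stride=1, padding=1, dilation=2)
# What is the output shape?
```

Input: (4, 88, 83, 83) -> Output: (4, 176, 77, 77)

Answer: (4, 176, 77, 77)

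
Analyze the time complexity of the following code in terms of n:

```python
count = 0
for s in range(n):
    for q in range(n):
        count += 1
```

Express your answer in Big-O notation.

Each loop level contributes: n × n. Multiplying the contributions gives O(n^2).

Answer: O(n^2)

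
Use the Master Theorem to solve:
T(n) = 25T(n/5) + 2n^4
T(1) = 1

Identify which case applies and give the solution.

a=25, b=5, f(n)=2n^4. log_5(25) = 2. Since c=4 > 2 and the regularity condition holds (25(n/5)^4 = (25/5^4)n^4 with 25/5^4 < 1), Case 3 applies: T(n) = Θ(f(n)) = O(n^4).

Answer: O(n^4) - Case 3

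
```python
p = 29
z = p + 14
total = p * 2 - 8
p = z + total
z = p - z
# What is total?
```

Trace:
`p = 29` → p = 29
`z = p + 14` → z = 43
`total = p * 2 - 8` → total = 50
`p = z + total` → p = 93
`z = p - z` → z = 50
So total = 50

Answer: 50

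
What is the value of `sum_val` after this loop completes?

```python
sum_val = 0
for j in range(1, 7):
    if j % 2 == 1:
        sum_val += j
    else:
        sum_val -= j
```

Add odd, subtract even
`sum_val` takes the values: 0 → 1 → -1 → 2 → -2 → 3 → -3

Answer: -3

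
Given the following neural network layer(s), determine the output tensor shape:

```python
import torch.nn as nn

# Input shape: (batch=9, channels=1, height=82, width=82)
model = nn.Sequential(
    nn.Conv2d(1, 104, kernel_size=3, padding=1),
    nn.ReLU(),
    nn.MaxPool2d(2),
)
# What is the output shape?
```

Input: (9, 1, 82, 82) -> after Conv2d: (9, 104, 82, 82) -> after ReLU: (9, 104, 82, 82) -> Output: (9, 104, 41, 41)

Answer: (9, 104, 41, 41)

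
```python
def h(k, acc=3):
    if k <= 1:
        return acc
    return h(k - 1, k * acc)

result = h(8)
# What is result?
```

Accumulator trace (n, acc): (8, 3) -> (7, 24) -> (6, 168) -> (5, 1008) -> (4, 5040) -> (3, 20160) -> (2, 60480) -> (1, 120960) -> return 120960

Answer: 120960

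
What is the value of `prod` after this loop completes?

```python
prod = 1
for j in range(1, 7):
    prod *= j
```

6! = 720
`prod` takes the values: 1 → 2 → 6 → 24 → 120 → 720

Answer: 720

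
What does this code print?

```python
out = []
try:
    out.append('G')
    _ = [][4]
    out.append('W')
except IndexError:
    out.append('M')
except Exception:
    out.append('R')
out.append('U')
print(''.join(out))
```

Execution trace: 'G' (try body) → 'M' (except IndexError) → 'U' (after the try/except). Output: GMU

Answer: GMU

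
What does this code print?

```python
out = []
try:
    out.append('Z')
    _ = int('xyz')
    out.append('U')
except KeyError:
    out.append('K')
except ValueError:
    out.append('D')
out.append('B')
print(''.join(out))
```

Execution trace: 'Z' (try body) → 'D' (except ValueError) → 'B' (after the try/except). Output: ZDB

Answer: ZDB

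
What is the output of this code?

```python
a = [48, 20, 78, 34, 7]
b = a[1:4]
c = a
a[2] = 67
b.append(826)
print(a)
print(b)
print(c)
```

Key concept: slice vs alias.
Step by step:
`a = [48, 20, 78, 34, 7]` → a = [48, 20, 78, 34, 7]
`b = a[1:4]` → b = [20, 78, 34]
`c = a` → c = [48, 20, 78, 34, 7] (same object as a)
`a[2] = 67` → a = [48, 20, 67, 34, 7] (same object as c); c = [48, 20, 67, 34, 7] (same object as a)
`b.append(826)` → b = [20, 78, 34, 826]
`print(a)` → prints [48, 20, 67, 34, 7]
`print(b)` → prints [20, 78, 34, 826]
`print(c)` → prints [48, 20, 67, 34, 7]

Answer:
[48, 20, 67, 34, 7]
[20, 78, 34, 826]
[48, 20, 67, 34, 7]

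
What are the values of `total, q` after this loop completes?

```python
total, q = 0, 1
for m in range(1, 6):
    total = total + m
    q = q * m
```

Sum and factorial of 1 to 5
`total, q` takes the values: (0, 1) → (1, 1) → (3, 1) → (3, 2) → (6, 2) → (6, 6) → (10, 6) → (10, 24) → (15, 24) → (15, 120)

Answer: 15, 120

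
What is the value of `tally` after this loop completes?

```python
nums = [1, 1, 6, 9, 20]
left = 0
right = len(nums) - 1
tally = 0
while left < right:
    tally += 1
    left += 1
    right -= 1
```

Iterations until pointers meet (list length 5)
`tally` takes the values: 0 → 1 → 2

Answer: 2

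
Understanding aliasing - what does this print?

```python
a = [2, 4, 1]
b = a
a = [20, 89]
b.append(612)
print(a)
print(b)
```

Key concept: rebinding vs mutation: a is rebound to a new list, b still points at the original.
Step by step:
`a = [2, 4, 1]` → a = [2, 4, 1]
`b = a` → b = [2, 4, 1] (same object as a)
`a = [20, 89]` → a = [20, 89]
`b.append(612)` → b = [2, 4, 1, 612]
`print(a)` → prints [20, 89]
`print(b)` → prints [2, 4, 1, 612]

Answer:
[20, 89]
[2, 4, 1, 612]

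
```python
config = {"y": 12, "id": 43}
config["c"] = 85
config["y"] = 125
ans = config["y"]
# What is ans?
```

Trace:
`config = {"y": 12, "id": 43}` → config = {'y': 12, 'id': 43}
`config["c"] = 85` → config = {'y': 12, 'id': 43, 'c': 85}
`config["y"] = 125` → config = {'y': 125, 'id': 43, 'c': 85}
`ans = config["y"]` → ans = 125
So ans = 125

Answer: 125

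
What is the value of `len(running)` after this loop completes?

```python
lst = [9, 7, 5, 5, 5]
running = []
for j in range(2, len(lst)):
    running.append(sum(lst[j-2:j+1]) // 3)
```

Number of 3-element averages
`running` takes the values: [] → [7] → [7, 5] → [7, 5, 5]
So `len(running)` = 3

Answer: 3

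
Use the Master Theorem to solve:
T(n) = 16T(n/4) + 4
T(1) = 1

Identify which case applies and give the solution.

a=16, b=4, f(n)=4. log_4(16) = 2. Since c=0 < 2, Case 1 applies: T(n) = Θ(n^log_b(a)) = O(n^2).

Answer: O(n^2) - Case 1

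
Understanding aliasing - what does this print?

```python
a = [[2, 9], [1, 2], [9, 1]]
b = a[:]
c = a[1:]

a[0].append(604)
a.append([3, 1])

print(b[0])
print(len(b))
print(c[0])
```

Key concept: slice with nested mutation.
Step by step:
`a = [[2, 9], [1, 2], [9, 1]]` → a = [[2, 9], [1, 2], [9, 1]]
`b = a[:]` → b = [[2, 9], [1, 2], [9, 1]]
`c = a[1:]` → c = [[1, 2], [9, 1]]
`a[0].append(604)` → a = [[2, 9, 604], [1, 2], [9, 1]]; b = [[2, 9, 604], [1, 2], [9, 1]]
`a.append([3, 1])` → a = [[2, 9, 604], [1, 2], [9, 1], [3, 1]]
`print(b[0])` → prints [2, 9, 604]
`print(len(b))` → prints 3
`print(c[0])` → prints [1, 2]

Answer:
[2, 9, 604]
3
[1, 2]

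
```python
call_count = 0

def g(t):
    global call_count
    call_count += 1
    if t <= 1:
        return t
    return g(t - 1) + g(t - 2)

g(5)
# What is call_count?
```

Calls(t) = 1 + Calls(t-1) + Calls(t-2); Calls(0)=Calls(1)=1. For t=5 this gives 15.

Answer: 15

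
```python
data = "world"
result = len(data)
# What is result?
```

Trace:
`data = "world"` → data = 'world'
`result = len(data)` → result = 5
So result = 5

Answer: 5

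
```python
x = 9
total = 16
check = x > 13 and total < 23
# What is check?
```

Trace:
`x = 9` → x = 9
`total = 16` → total = 16
`check = x > 13 and total < 23` → check = False
So check = False

Answer: False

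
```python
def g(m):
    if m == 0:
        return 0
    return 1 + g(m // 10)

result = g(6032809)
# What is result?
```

Count of digits of 6032809: 7

Answer: 7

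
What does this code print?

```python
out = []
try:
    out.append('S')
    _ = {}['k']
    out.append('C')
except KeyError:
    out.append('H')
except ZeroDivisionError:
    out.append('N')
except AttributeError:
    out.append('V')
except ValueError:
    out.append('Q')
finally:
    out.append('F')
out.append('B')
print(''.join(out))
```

Execution trace: 'S' (try body) → 'H' (except KeyError) → 'F' (finally) → 'B' (after the try/except). Output: SHFB

Answer: SHFB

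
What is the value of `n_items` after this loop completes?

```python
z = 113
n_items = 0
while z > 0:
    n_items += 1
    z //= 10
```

Count digits by repeated division by 10
`n_items` takes the values: 0 → 1 → 2 → 3

Answer: 3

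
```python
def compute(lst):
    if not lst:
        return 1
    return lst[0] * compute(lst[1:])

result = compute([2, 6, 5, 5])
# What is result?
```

Product over [2, 6, 5, 5] = 2 * 6 * 5 * 5 = 300

Answer: 300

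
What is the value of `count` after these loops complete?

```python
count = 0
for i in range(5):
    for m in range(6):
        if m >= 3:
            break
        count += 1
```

Inner breaks at 3, outer runs 5 times
`count` takes the values: 0 → 1 → 2 → 3 → 4 → 5 → 6 → 7 → 8 → 9 → 10 → 11 → 12 → 13 → 14 → 15

Answer: 15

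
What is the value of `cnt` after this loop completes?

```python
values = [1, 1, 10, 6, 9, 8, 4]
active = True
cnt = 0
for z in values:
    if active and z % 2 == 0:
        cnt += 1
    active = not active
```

Count even values at even positions
`cnt` takes the values: 0 → 1 → 2

Answer: 2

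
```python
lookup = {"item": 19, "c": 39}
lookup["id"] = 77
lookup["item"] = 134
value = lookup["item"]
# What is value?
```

Trace:
`lookup = {"item": 19, "c": 39}` → lookup = {'item': 19, 'c': 39}
`lookup["id"] = 77` → lookup = {'item': 19, 'c': 39, 'id': 77}
`lookup["item"] = 134` → lookup = {'item': 134, 'c': 39, 'id': 77}
`value = lookup["item"]` → value = 134
So value = 134

Answer: 134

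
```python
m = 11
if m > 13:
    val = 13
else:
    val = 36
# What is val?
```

Trace:
`m = 11` → m = 11
`if m > 13: ...` → m > 13 is False, take else branch → val = 36
So val = 36

Answer: 36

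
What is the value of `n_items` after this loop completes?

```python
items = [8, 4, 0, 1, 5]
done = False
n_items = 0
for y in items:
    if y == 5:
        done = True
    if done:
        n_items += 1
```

Count elements after first 5 in [8, 4, 0, 1, 5]
`n_items` takes the values: 0 → 1

Answer: 1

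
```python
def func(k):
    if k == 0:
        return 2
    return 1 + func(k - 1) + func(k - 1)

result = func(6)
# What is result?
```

func(k) = 1 + 2·func(k-1), func(0)=2. Closed form: (2+1)·2^6 - 1 = 191.

Answer: 191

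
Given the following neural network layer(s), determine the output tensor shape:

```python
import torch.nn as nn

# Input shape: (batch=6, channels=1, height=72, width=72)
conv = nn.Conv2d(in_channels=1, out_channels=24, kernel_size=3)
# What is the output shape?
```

Input: (6, 1, 72, 72) -> Output: (6, 24, 70, 70)

Answer: (6, 24, 70, 70)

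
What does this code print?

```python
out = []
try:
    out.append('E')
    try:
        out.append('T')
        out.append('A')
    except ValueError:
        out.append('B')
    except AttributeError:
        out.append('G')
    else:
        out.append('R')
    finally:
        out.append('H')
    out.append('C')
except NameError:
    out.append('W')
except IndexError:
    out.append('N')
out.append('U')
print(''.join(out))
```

Execution trace: 'E' (try body) → 'T' (inner try body) → 'A' (inner try body, no exception) → 'R' (inner else) → 'H' (inner finally) → 'C' (try body, no exception) → 'U' (after the try/except). Output: ETARHCU

Answer: ETARHCU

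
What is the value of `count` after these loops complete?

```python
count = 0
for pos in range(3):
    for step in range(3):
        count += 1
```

3 * 3 = 9
`count` takes the values: 0 → 1 → 2 → 3 → 4 → 5 → 6 → 7 → 8 → 9

Answer: 9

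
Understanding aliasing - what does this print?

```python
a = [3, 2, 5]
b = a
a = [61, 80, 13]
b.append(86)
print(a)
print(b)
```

Key concept: rebinding vs mutation: a is rebound to a new list, b still points at the original.
Step by step:
`a = [3, 2, 5]` → a = [3, 2, 5]
`b = a` → b = [3, 2, 5] (same object as a)
`a = [61, 80, 13]` → a = [61, 80, 13]
`b.append(86)` → b = [3, 2, 5, 86]
`print(a)` → prints [61, 80, 13]
`print(b)` → prints [3, 2, 5, 86]

Answer:
[61, 80, 13]
[3, 2, 5, 86]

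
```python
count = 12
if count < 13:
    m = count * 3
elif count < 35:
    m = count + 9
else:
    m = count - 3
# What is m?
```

Trace:
`count = 12` → count = 12
`if count < 13: ...` → count < 13 is True → m = 36
So m = 36

Answer: 36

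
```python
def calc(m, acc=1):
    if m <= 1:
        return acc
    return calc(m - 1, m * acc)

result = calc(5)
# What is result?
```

Accumulator trace (n, acc): (5, 1) -> (4, 5) -> (3, 20) -> (2, 60) -> (1, 120) -> return 120

Answer: 120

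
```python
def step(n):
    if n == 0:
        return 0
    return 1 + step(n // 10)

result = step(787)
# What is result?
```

Count of digits of 787: 3

Answer: 3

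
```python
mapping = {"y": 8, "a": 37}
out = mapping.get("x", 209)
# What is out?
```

Trace:
`mapping = {"y": 8, "a": 37}` → mapping = {'y': 8, 'a': 37}
`out = mapping.get("x", 209)` → out = 209
So out = 209

Answer: 209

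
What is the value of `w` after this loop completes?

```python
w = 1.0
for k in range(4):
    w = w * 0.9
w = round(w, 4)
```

Exponential decay: 1.0 * 0.9^4
`w` takes the values: 1.0 → 0.9 → 0.81 → 0.729 → 0.6561

Answer: 0.6561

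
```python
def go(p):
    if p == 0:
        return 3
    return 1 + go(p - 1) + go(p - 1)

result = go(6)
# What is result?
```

go(p) = 1 + 2·go(p-1), go(0)=3. Closed form: (3+1)·2^6 - 1 = 255.

Answer: 255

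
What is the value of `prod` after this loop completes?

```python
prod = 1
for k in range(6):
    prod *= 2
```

2^6 = 64
`prod` takes the values: 1 → 2 → 4 → 8 → 16 → 32 → 64

Answer: 64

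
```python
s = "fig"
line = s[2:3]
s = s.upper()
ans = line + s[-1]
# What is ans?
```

Trace:
`s = "fig"` → s = 'fig'
`line = s[2:3]` → line = 'g'
`s = s.upper()` → s = 'FIG'
`ans = line + s[-1]` → ans = 'gG'
So ans = 'gG'

Answer: 'gG'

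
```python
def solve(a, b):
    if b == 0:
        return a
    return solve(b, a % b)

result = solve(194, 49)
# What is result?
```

solve(194, 49) -> solve(49, 47) -> solve(47, 2) -> solve(2, 1) -> solve(1, 0) -> 1

Answer: 1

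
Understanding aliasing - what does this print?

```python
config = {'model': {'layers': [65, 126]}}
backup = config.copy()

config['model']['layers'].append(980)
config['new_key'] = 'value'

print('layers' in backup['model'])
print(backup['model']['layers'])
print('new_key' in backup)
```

Key concept: shallow copy gotcha with nested dict.
Step by step:
`config = {'model': {'layers': [65, 126]}}` → config = {'model': {'layers': [65, 126]}}
`backup = config.copy()` → backup = {'model': {'layers': [65, 126]}}
`config['model']['layers'].append(980)` → config = {'model': {'layers': [65, 126, 980]}}; backup = {'model': {'layers': [65, 126, 980]}}
`config['new_key'] = 'value'` → config = {'model': {'layers': [65, 126, 980]}, 'new_key': 'value'}
`print('layers' in backup['model'])` → prints True
`print(backup['model']['layers'])` → prints [65, 126, 980]
`print('new_key' in backup)` → prints False

Answer:
True
[65, 126, 980]
False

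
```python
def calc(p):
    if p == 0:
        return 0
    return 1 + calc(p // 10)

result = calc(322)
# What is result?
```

Count of digits of 322: 3

Answer: 3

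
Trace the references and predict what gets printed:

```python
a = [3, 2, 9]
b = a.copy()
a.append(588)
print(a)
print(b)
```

Key concept: list.copy() creates independent copy.
Step by step:
`a = [3, 2, 9]` → a = [3, 2, 9]
`b = a.copy()` → b = [3, 2, 9]
`a.append(588)` → a = [3, 2, 9, 588]
`print(a)` → prints [3, 2, 9, 588]
`print(b)` → prints [3, 2, 9]

Answer:
[3, 2, 9, 588]
[3, 2, 9]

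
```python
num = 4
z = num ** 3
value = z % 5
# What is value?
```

Trace:
`num = 4` → num = 4
`z = num ** 3` → z = 64
`value = z % 5` → value = 4
So value = 4

Answer: 4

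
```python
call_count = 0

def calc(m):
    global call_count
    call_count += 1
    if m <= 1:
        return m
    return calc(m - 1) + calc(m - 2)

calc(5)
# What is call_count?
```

Calls(m) = 1 + Calls(m-1) + Calls(m-2); Calls(0)=Calls(1)=1. For m=5 this gives 15.

Answer: 15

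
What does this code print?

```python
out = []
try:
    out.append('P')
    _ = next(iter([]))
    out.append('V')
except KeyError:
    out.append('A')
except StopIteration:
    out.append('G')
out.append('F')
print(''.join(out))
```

Execution trace: 'P' (try body) → 'G' (except StopIteration) → 'F' (after the try/except). Output: PGF

Answer: PGF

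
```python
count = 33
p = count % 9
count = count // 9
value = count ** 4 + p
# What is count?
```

Trace:
`count = 33` → count = 33
`p = count % 9` → p = 6
`count = count // 9` → count = 3
`value = count ** 4 + p` → value = 87
So count = 3

Answer: 3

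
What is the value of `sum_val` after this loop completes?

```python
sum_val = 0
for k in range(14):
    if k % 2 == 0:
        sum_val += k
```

Sum of even numbers 0 to 13
`sum_val` takes the values: 0 → 2 → 6 → 12 → 20 → 30 → 42

Answer: 42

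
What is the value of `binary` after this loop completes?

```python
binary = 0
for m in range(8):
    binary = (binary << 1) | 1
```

Build 8 consecutive 1-bits: 0b11111111
`binary` takes the values: 0 → 1 → 3 → 7 → 15 → 31 → 63 → 127 → 255

Answer: 255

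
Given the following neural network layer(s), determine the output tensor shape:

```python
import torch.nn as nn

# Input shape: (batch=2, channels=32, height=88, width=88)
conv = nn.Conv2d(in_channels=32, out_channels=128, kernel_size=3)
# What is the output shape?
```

Input: (2, 32, 88, 88) -> Output: (2, 128, 86, 86)

Answer: (2, 128, 86, 86)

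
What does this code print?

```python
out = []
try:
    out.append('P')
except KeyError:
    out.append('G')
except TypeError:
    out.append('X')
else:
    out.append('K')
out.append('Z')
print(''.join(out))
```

Execution trace: 'P' (try body, no exception) → 'K' (else) → 'Z' (after the try/except). Output: PKZ

Answer: PKZ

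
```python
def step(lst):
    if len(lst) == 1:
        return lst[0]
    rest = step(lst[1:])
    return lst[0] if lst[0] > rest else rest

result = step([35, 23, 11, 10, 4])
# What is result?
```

Recursive max over [35, 23, 11, 10, 4] = 35

Answer: 35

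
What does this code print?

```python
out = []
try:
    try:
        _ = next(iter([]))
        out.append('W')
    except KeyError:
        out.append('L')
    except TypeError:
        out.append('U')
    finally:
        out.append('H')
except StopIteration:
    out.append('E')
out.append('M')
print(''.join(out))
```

Execution trace: 'H' (inner finally) → 'E' (outer except StopIteration) → 'M' (after the try/except). Output: HEM

Answer: HEM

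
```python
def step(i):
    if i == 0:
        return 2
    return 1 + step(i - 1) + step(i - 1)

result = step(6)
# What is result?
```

step(i) = 1 + 2·step(i-1), step(0)=2. Closed form: (2+1)·2^6 - 1 = 191.

Answer: 191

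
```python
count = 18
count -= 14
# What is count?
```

Trace:
`count = 18` → count = 18
`count -= 14` → count = 4
So count = 4

Answer: 4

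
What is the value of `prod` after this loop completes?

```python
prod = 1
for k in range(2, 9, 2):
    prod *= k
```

Product of even numbers 2 to 8
`prod` takes the values: 1 → 2 → 8 → 48 → 384

Answer: 384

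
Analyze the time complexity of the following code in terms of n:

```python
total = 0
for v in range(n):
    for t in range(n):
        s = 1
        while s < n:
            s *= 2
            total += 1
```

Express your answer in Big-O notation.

Each loop level contributes: n × n × log n. Multiplying the contributions gives O(n^2 log n).

Answer: O(n^2 log n)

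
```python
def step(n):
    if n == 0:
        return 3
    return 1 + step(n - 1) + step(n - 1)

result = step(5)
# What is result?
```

step(n) = 1 + 2·step(n-1), step(0)=3. Closed form: (3+1)·2^5 - 1 = 127.

Answer: 127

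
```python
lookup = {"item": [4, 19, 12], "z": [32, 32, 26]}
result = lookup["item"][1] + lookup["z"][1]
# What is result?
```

Trace:
`lookup = {"item": [4, 19, 12], "z": [32, 32, 26]}` → lookup = {'item': [4, 19, 12], 'z': [32, 32, 26]}
`result = lookup["item"][1] + lookup["z"][1]` → result = 51
So result = 51

Answer: 51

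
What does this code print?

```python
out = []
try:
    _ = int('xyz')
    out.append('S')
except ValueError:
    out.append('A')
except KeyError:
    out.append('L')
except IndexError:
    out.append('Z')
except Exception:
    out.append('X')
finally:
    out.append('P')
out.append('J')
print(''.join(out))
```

Execution trace: 'A' (except ValueError) → 'P' (finally) → 'J' (after the try/except). Output: APJ

Answer: APJ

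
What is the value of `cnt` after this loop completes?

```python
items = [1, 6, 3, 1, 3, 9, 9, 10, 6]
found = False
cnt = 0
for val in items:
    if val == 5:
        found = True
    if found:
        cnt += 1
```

Count elements after first 5 in [1, 6, 3, 1, 3, 9, 9, 10, 6]
`cnt` takes the values: 0

Answer: 0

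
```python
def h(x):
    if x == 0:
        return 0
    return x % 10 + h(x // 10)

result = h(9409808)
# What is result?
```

Sum of digits of 9409808: 8 + 0 + 8 + 9 + 0 + 4 + 9 = 38

Answer: 38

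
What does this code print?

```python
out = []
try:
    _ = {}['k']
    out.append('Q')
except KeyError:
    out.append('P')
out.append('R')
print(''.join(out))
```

Execution trace: 'P' (except KeyError) → 'R' (after the try/except). Output: PR

Answer: PR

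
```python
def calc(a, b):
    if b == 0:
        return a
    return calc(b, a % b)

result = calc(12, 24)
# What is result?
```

calc(12, 24) -> calc(24, 12) -> calc(12, 0) -> 12

Answer: 12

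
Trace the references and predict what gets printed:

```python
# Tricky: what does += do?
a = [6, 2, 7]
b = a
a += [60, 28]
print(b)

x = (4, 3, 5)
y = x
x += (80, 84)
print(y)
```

Key concept: += behavior differs for mutable vs immutable.
Step by step:
`a = [6, 2, 7]` → a = [6, 2, 7]
`b = a` → b = [6, 2, 7] (same object as a)
`a += [60, 28]` → a = [6, 2, 7, 60, 28] (same object as b); b = [6, 2, 7, 60, 28] (same object as a)
`print(b)` → prints [6, 2, 7, 60, 28]
`x = (4, 3, 5)` → x = (4, 3, 5)
`y = x` → y = (4, 3, 5)
`x += (80, 84)` → x = (4, 3, 5, 80, 84)
`print(y)` → prints (4, 3, 5)

Answer:
[6, 2, 7, 60, 28]
(4, 3, 5)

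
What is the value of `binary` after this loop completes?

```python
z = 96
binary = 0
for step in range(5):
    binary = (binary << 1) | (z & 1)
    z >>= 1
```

Reverse lowest 5 bits of 96
`binary` takes the values: 0

Answer: 0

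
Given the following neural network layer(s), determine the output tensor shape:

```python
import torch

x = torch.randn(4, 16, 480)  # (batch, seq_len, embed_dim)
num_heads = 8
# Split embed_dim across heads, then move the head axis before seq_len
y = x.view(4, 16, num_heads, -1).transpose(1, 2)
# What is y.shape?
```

Input: (4, 16, 480) -> head_dim = 480 // 8 = 60; after view: (4, 16, 8, 60) -> after transpose(1, 2): (4, 8, 16, 60) -> Output: (4, 8, 16, 60)

Answer: (4, 8, 16, 60)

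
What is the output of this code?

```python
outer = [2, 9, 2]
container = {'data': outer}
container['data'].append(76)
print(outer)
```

Key concept: dict holds reference to list.
Step by step:
`outer = [2, 9, 2]` → outer = [2, 9, 2]
`container = {'data': outer}` → container = {'data': [2, 9, 2]}
`container['data'].append(76)` → outer = [2, 9, 2, 76]; container = {'data': [2, 9, 2, 76]}
`print(outer)` → prints [2, 9, 2, 76]

Answer: [2, 9, 2, 76]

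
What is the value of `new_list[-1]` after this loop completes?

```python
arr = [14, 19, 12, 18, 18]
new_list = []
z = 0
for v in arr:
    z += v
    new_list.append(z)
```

Cumulative sum ends at 81
`new_list` takes the values: [] → [14] → [14, 33] → [14, 33, 45] → [14, 33, 45, 63] → [14, 33, 45, 63, 81]
So `new_list[-1]` = 81

Answer: 81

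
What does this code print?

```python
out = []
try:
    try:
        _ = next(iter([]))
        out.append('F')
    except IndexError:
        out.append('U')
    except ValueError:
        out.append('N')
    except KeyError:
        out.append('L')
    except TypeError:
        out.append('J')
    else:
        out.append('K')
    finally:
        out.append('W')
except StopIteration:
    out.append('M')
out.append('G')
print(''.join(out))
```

Execution trace: 'W' (finally) → 'M' (outer except StopIteration) → 'G' (after the try/except). Output: WMG

Answer: WMG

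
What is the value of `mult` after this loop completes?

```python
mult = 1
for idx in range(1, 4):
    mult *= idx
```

3! = 6
`mult` takes the values: 1 → 2 → 6

Answer: 6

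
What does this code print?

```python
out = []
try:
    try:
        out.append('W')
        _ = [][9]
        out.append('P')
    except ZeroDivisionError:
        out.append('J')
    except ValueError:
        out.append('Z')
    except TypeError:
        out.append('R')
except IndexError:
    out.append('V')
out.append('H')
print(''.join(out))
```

Execution trace: 'W' (try body) → 'V' (outer except IndexError) → 'H' (after the try/except). Output: WVH

Answer: WVH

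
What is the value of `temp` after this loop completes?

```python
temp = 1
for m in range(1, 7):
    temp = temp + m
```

Start at 1, add 1 through 6
`temp` takes the values: 1 → 2 → 4 → 7 → 11 → 16 → 22

Answer: 22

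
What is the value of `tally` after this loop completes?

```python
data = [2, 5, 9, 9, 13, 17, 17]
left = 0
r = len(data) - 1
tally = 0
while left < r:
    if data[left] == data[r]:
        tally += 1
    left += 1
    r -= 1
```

Count matching pairs from ends
`tally` takes the values: 0

Answer: 0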